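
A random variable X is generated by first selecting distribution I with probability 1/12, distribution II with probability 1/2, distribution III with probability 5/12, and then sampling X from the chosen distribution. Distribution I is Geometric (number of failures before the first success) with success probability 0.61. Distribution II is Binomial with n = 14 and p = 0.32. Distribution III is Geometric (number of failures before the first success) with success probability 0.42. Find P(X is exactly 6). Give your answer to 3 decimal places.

0.081

Conditional on each component, P(X = 6): I: 0.00214643; II: 0.14741; III: 0.0159889.
By total probability, P(X = 6) = 0.0833333·0.00214643 + 0.5·0.14741 + 0.416667·0.0159889 = 0.0805458.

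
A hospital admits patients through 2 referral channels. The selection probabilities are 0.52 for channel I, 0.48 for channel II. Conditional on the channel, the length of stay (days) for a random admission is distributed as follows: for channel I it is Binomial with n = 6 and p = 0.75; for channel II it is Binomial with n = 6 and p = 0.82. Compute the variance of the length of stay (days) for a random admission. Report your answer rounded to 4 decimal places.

1.0541

Per component, I: μ=4.5, E[X²]=21.375; II: μ=4.92, E[X²]=25.092.
E[X] = 0.52·4.5 + 0.48·4.92 = 4.7016.
E[X²] = 0.52·21.375 + 0.48·25.092 = 23.1592.
Var(X) = E[X²] − (E[X])² = 23.1592 − 22.105 = 1.05412.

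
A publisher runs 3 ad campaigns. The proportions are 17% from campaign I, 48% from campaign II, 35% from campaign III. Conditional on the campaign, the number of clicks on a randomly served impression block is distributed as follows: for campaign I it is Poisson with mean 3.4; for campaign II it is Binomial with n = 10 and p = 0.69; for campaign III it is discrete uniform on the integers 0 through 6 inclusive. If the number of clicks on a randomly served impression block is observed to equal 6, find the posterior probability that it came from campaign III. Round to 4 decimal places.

0.3074

Likelihoods P(X=6 | ·): I: 0.0716044; II: 0.209296; III: 0.142857.
Posterior ∝ prior × likelihood. Numerator for III: 0.35·0.142857 = 0.05.
Normalizing constant: 0.17·0.0716044 + 0.48·0.209296 + 0.35·0.142857 = 0.162635.
P(III | observation) = 0.05 / 0.162635 = 0.307437.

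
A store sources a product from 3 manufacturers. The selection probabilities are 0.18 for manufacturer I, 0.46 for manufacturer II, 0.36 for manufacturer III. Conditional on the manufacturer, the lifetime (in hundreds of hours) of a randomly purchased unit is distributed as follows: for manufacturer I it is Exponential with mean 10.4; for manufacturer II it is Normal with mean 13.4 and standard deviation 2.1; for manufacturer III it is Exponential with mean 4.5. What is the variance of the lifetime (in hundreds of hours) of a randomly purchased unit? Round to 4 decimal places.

Per component, I: μ=10.4, E[X²]=216.32; II: μ=13.4, E[X²]=183.97; III: μ=4.5, E[X²]=40.5.
E[X] = 0.18·10.4 + 0.46·13.4 + 0.36·4.5 = 9.656.
E[X²] = 0.18·216.32 + 0.46·183.97 + 0.36·40.5 = 138.144.
Var(X) = E[X²] − (E[X])² = 138.144 − 93.2383 = 44.9055.

44.9055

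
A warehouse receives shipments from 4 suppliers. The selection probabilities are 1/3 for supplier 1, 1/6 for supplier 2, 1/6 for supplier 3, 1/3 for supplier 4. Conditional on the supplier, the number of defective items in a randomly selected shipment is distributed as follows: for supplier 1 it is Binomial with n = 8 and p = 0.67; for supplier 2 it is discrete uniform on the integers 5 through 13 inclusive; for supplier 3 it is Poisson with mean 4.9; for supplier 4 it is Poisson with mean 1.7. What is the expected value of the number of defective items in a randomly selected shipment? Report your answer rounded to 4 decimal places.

4.6700

Component means — 1: 5.36; 2: 9; 3: 4.9; 4: 1.7.
E[X] = 0.333333·5.36 + 0.166667·9 + 0.166667·4.9 + 0.333333·1.7 = 4.67.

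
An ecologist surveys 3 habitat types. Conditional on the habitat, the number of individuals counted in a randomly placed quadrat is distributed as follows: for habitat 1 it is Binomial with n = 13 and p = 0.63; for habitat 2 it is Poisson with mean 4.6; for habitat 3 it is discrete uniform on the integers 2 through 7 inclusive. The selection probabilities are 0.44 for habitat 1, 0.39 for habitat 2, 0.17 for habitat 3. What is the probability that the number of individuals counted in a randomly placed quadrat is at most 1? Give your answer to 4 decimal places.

0.0220

Conditional on each habitat, P(X ≤ 1): 1: 5.63501e-05; 2: 0.0562903; 3: 0.
By total probability, P(X ≤ 1) = 0.44·5.63501e-05 + 0.39·0.0562903 + 0.17·0 = 0.021978.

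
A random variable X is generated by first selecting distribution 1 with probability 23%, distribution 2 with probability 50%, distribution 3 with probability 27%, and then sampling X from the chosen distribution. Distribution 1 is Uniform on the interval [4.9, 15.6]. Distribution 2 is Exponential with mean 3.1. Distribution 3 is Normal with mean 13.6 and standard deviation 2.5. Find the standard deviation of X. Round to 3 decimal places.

5.491

Per component, 1: μ=10.25, E[X²]=114.603; 2: μ=3.1, E[X²]=19.22; 3: μ=13.6, E[X²]=191.21.
E[X] = 0.23·10.25 + 0.5·3.1 + 0.27·13.6 = 7.5795.
E[X²] = 0.23·114.603 + 0.5·19.22 + 0.27·191.21 = 87.5955.
Var(X) = E[X²] − (E[X])² = 87.5955 − 57.4488 = 30.1466.
SD(X) = √30.1466 = 5.4906.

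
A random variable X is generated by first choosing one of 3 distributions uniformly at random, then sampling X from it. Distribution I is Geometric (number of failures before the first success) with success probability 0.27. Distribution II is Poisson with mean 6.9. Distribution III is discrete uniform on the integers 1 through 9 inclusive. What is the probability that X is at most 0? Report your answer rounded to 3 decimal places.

Conditional on each component, P(X ≤ 0): I: 0.27; II: 0.00100779; III: 0.
By total probability, P(X ≤ 0) = 0.333333·0.27 + 0.333333·0.00100779 + 0.333333·0 = 0.0903359.

0.090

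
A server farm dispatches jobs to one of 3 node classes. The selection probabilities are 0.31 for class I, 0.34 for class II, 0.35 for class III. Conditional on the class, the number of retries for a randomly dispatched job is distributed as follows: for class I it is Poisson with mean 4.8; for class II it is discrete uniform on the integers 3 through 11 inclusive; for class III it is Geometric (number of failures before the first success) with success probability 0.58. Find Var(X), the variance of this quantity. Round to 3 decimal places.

11.191

Per component, I: μ=4.8, E[X²]=27.84; II: μ=7, E[X²]=55.6667; III: μ=0.724138, E[X²]=1.77289.
E[X] = 0.31·4.8 + 0.34·7 + 0.35·0.724138 = 4.12145.
E[X²] = 0.31·27.84 + 0.34·55.6667 + 0.35·1.77289 = 28.1776.
Var(X) = E[X²] − (E[X])² = 28.1776 − 16.9863 = 11.1912.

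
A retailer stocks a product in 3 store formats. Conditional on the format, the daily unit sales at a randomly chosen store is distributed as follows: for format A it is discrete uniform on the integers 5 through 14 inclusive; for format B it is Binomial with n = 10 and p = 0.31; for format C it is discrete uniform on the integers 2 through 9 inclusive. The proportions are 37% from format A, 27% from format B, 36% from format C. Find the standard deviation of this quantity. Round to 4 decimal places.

Per component, A: μ=9.5, E[X²]=98.5; B: μ=3.1, E[X²]=11.749; C: μ=5.5, E[X²]=35.5.
E[X] = 0.37·9.5 + 0.27·3.1 + 0.36·5.5 = 6.332.
E[X²] = 0.37·98.5 + 0.27·11.749 + 0.36·35.5 = 52.3972.
Var(X) = E[X²] − (E[X])² = 52.3972 − 40.0942 = 12.303.
SD(X) = √12.303 = 3.50756.

3.5076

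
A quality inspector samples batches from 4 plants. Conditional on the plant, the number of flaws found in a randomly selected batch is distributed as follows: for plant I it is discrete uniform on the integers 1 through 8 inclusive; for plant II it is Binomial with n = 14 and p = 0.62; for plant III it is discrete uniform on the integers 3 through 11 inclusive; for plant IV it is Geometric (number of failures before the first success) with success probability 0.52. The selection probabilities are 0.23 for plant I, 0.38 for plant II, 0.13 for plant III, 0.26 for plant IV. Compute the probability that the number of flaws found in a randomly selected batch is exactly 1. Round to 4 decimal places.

Conditional on each plant, P(X = 1): I: 0.125; II: 2.99024e-05; III: 0; IV: 0.2496.
By total probability, P(X = 1) = 0.23·0.125 + 0.38·2.99024e-05 + 0.13·0 + 0.26·0.2496 = 0.0936574.

0.0937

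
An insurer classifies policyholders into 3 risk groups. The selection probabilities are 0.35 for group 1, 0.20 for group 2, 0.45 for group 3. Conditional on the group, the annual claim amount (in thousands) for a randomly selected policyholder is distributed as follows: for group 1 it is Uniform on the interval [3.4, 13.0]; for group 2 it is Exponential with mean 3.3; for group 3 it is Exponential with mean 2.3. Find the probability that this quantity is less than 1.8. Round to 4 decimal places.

0.3283

Conditional on each group, P(X < 1.8): 1: 0; 2: 0.420422; 3: 0.542788.
By total probability, P(X < 1.8) = 0.35·0 + 0.2·0.420422 + 0.45·0.542788 = 0.328339.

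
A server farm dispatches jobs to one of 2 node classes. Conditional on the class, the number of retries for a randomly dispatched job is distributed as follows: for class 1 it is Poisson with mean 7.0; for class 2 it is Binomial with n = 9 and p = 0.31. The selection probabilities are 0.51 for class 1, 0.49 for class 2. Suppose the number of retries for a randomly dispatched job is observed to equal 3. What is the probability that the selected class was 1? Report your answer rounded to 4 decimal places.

Likelihoods P(X=3 | ·): 1: 0.0521293; 2: 0.270059.
Posterior ∝ prior × likelihood. Numerator for 1: 0.51·0.0521293 = 0.0265859.
Normalizing constant: 0.51·0.0521293 + 0.49·0.270059 = 0.158915.
P(1 | observation) = 0.0265859 / 0.158915 = 0.167297.

0.1673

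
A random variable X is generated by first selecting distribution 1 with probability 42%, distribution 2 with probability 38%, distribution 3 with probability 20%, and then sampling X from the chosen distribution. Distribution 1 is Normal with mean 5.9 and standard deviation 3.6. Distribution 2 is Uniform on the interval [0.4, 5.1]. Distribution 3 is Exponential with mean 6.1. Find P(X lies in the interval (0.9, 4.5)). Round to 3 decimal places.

Conditional on each component, P(0.9 < X < 4.5): 1: 0.266246; 2: 0.765957; 3: 0.384617.
By total probability, P(0.9 < X < 4.5) = 0.42·0.266246 + 0.38·0.765957 + 0.2·0.384617 = 0.47981.

0.480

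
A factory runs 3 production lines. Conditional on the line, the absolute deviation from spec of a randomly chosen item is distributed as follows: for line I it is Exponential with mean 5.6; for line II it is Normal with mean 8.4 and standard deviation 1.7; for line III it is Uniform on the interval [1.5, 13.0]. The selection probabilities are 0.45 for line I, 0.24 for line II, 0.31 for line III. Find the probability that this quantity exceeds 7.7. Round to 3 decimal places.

Conditional on each line, P(X > 7.7): I: 0.25284; II: 0.659744; III: 0.46087.
By total probability, P(X > 7.7) = 0.45·0.25284 + 0.24·0.659744 + 0.31·0.46087 = 0.414986.

0.415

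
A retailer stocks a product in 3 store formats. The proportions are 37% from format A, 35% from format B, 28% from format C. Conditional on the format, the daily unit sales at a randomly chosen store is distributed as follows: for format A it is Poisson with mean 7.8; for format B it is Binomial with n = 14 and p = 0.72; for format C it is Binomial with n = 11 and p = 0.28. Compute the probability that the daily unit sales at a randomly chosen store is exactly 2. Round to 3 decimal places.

0.067

Conditional on each format, P(X = 2): A: 0.0124641; B: 1.09548e-05; C: 0.224218.
By total probability, P(X = 2) = 0.37·0.0124641 + 0.35·1.09548e-05 + 0.28·0.224218 = 0.0673967.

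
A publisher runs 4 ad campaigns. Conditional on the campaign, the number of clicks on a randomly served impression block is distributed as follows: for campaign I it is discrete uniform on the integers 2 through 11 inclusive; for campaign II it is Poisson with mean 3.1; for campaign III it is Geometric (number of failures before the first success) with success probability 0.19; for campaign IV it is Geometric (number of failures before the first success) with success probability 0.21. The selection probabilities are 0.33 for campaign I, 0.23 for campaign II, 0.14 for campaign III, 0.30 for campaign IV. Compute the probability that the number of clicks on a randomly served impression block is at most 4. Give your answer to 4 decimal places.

Conditional on each campaign, P(X ≤ 4): I: 0.3; II: 0.798189; III: 0.651322; IV: 0.692294.
By total probability, P(X ≤ 4) = 0.33·0.3 + 0.23·0.798189 + 0.14·0.651322 + 0.3·0.692294 = 0.581457.

0.5815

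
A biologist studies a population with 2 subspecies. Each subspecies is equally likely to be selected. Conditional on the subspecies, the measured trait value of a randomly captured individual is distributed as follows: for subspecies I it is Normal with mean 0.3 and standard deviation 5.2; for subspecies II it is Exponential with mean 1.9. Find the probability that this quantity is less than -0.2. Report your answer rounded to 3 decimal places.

Conditional on each subspecies, P(X < -0.2): I: 0.461699; II: 0.
By total probability, P(X < -0.2) = 0.5·0.461699 + 0.5·0 = 0.23085.

0.231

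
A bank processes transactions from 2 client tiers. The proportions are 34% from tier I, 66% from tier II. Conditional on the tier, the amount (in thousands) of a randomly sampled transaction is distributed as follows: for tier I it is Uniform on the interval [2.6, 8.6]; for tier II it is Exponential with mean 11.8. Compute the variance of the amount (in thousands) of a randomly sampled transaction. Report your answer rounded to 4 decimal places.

101.5443

Per component, I: μ=5.6, E[X²]=34.36; II: μ=11.8, E[X²]=278.48.
E[X] = 0.34·5.6 + 0.66·11.8 = 9.692.
E[X²] = 0.34·34.36 + 0.66·278.48 = 195.479.
Var(X) = E[X²] − (E[X])² = 195.479 − 93.9349 = 101.544.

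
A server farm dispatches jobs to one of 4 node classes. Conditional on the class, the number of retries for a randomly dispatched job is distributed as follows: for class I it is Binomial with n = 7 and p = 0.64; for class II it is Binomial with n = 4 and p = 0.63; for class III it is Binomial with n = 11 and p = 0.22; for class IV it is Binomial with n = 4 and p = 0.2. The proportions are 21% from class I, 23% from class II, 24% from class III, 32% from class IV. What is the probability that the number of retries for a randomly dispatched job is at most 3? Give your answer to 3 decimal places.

Conditional on each class, P(X ≤ 3): I: 0.216652; II: 0.84247; III: 0.791948; IV: 0.9984.
By total probability, P(X ≤ 3) = 0.21·0.216652 + 0.23·0.84247 + 0.24·0.791948 + 0.32·0.9984 = 0.748821.

0.749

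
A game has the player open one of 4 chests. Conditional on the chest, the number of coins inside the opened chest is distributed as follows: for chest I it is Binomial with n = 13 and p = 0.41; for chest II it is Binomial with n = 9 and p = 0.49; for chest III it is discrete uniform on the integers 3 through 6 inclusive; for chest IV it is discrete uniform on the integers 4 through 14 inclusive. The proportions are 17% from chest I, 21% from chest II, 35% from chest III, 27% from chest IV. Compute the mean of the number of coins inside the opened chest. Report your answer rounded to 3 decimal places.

5.837

Component means — I: 5.33; II: 4.41; III: 4.5; IV: 9.
E[X] = 0.17·5.33 + 0.21·4.41 + 0.35·4.5 + 0.27·9 = 5.8372.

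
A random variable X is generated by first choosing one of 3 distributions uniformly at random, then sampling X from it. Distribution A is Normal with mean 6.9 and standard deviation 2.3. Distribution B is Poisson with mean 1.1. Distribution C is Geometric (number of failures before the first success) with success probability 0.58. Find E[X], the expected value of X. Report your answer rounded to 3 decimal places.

Component means — A: 6.9; B: 1.1; C: 0.724138.
E[X] = 0.333333·6.9 + 0.333333·1.1 + 0.333333·0.724138 = 2.90805.

2.908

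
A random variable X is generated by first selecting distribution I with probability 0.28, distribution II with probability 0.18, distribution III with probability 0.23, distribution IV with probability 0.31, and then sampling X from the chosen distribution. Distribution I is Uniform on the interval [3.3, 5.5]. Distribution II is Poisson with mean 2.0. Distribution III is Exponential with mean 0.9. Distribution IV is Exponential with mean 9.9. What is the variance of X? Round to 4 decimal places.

Per component, I: μ=4.4, E[X²]=19.7633; II: μ=2, E[X²]=6; III: μ=0.9, E[X²]=1.62; IV: μ=9.9, E[X²]=196.02.
E[X] = 0.28·4.4 + 0.18·2 + 0.23·0.9 + 0.31·9.9 = 4.868.
E[X²] = 0.28·19.7633 + 0.18·6 + 0.23·1.62 + 0.31·196.02 = 67.7525.
Var(X) = E[X²] − (E[X])² = 67.7525 − 23.6974 = 44.0551.

44.0551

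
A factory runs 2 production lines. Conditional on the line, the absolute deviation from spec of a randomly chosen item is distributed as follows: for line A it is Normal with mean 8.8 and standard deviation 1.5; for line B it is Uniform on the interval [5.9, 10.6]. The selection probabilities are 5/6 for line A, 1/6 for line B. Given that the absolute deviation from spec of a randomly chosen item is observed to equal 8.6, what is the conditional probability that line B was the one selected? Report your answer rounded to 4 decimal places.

Likelihoods f(8.6 | ·): A: 0.263608; B: 0.212766.
Posterior ∝ prior × likelihood. Numerator for B: 0.166667·0.212766 = 0.035461.
Normalizing constant: 0.833333·0.263608 + 0.166667·0.212766 = 0.255134.
P(B | observation) = 0.035461 / 0.255134 = 0.13899.

0.1390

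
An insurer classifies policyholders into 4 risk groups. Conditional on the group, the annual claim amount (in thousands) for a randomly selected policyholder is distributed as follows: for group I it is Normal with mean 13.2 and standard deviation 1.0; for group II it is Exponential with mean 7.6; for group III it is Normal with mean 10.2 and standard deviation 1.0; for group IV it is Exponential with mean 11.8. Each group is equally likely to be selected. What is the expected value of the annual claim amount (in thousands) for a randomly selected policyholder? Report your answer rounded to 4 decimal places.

Component means — I: 13.2; II: 7.6; III: 10.2; IV: 11.8.
E[X] = 0.25·13.2 + 0.25·7.6 + 0.25·10.2 + 0.25·11.8 = 10.7.

10.7000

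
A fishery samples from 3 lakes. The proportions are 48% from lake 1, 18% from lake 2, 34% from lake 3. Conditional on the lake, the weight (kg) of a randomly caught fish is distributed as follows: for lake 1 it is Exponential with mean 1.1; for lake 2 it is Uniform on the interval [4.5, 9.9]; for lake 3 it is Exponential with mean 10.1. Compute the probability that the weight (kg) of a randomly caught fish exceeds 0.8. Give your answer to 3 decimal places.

Conditional on each lake, P(X > 0.8): 1: 0.483225; 2: 1; 3: 0.923848.
By total probability, P(X > 0.8) = 0.48·0.483225 + 0.18·1 + 0.34·0.923848 = 0.726056.

0.726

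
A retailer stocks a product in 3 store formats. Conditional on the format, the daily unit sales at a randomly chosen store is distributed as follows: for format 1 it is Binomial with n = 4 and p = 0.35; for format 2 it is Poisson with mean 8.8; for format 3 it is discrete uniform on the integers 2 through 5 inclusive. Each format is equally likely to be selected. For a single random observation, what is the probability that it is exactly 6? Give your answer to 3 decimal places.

Conditional on each format, P(X = 6): 1: 0; 2: 0.0972237; 3: 0.
By total probability, P(X = 6) = 0.333333·0 + 0.333333·0.0972237 + 0.333333·0 = 0.0324079.

0.032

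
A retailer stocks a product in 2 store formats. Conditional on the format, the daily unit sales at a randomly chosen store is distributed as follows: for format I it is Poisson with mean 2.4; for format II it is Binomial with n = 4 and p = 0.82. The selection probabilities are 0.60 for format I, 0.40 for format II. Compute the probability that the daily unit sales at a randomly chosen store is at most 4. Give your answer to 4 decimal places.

0.9425

Conditional on each format, P(X ≤ 4): I: 0.904131; II: 1.
By total probability, P(X ≤ 4) = 0.6·0.904131 + 0.4·1 = 0.942479.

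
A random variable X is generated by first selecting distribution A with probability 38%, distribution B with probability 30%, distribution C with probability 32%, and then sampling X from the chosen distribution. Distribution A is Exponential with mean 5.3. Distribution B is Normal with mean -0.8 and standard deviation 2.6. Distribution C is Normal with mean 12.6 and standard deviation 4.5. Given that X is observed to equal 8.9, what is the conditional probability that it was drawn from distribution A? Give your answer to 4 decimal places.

Likelihoods f(8.9 | ·): A: 0.0351915; B: 0.000145728; C: 0.0632259.
Posterior ∝ prior × likelihood. Numerator for A: 0.38·0.0351915 = 0.0133728.
Normalizing constant: 0.38·0.0351915 + 0.3·0.000145728 + 0.32·0.0632259 = 0.0336488.
P(A | observation) = 0.0133728 / 0.0336488 = 0.397422.

0.3974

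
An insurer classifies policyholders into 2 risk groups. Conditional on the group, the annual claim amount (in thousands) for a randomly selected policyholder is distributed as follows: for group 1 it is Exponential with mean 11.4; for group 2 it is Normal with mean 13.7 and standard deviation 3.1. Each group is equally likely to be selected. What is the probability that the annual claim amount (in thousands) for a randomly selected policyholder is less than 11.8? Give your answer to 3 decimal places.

0.457

Conditional on each group, P(X < 11.8): 1: 0.644805; 2: 0.26997.
By total probability, P(X < 11.8) = 0.5·0.644805 + 0.5·0.26997 = 0.457387.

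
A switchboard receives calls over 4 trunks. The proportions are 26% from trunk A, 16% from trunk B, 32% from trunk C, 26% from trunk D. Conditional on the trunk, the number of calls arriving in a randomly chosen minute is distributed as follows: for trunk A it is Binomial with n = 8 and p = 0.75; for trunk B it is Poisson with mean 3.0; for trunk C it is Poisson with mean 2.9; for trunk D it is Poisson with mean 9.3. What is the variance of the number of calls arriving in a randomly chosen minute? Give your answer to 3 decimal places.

Per component, A: μ=6, E[X²]=37.5; B: μ=3, E[X²]=12; C: μ=2.9, E[X²]=11.31; D: μ=9.3, E[X²]=95.79.
E[X] = 0.26·6 + 0.16·3 + 0.32·2.9 + 0.26·9.3 = 5.386.
E[X²] = 0.26·37.5 + 0.16·12 + 0.32·11.31 + 0.26·95.79 = 40.1946.
Var(X) = E[X²] − (E[X])² = 40.1946 − 29.009 = 11.1856.

11.186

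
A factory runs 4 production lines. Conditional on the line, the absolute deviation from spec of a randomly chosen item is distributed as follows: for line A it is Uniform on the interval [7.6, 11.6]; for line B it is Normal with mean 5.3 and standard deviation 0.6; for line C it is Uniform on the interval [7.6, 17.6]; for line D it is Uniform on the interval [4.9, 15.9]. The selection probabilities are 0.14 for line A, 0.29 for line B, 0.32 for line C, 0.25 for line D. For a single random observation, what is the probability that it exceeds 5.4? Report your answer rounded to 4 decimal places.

0.8244

Conditional on each line, P(X > 5.4): A: 1; B: 0.433816; C: 1; D: 0.954545.
By total probability, P(X > 5.4) = 0.14·1 + 0.29·0.433816 + 0.32·1 + 0.25·0.954545 = 0.824443.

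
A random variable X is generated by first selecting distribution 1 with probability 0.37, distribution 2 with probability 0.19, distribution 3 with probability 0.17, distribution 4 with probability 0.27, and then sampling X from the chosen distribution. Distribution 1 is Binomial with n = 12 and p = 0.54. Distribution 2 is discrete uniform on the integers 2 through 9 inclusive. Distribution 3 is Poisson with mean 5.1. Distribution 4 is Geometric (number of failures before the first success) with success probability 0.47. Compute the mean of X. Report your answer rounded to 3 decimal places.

Component means — 1: 6.48; 2: 5.5; 3: 5.1; 4: 1.12766.
E[X] = 0.37·6.48 + 0.19·5.5 + 0.17·5.1 + 0.27·1.12766 = 4.61407.

4.614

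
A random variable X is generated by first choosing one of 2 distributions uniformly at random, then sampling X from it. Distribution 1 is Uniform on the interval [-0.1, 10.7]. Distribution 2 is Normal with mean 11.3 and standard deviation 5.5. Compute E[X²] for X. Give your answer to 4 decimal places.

For each component E[X²] = Var + (mean)², giving 1: 37.81; 2: 157.94.
Overall E[X²] = 0.5·37.81 + 0.5·157.94 = 97.875.

97.8750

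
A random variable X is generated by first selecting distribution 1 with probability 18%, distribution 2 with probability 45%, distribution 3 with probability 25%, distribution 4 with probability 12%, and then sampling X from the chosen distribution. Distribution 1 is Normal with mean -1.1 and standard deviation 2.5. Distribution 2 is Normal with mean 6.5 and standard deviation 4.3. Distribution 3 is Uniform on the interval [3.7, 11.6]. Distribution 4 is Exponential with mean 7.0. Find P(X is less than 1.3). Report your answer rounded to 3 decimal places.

0.221

Conditional on each component, P(X < 1.3): 1: 0.831472; 2: 0.113273; 3: 0; 4: 0.169489.
By total probability, P(X < 1.3) = 0.18·0.831472 + 0.45·0.113273 + 0.25·0 + 0.12·0.169489 = 0.220977.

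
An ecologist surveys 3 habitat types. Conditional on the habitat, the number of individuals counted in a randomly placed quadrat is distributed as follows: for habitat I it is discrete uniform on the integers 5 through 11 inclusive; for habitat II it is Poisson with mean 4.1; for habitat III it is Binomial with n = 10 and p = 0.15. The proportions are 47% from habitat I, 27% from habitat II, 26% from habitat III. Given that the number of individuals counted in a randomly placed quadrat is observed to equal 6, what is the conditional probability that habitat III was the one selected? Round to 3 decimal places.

Likelihoods P(X=6 | ·): I: 0.142857; II: 0.109336; III: 0.00124866.
Posterior ∝ prior × likelihood. Numerator for III: 0.26·0.00124866 = 0.00032465.
Normalizing constant: 0.47·0.142857 + 0.27·0.109336 + 0.26·0.00124866 = 0.0969882.
P(III | observation) = 0.00032465 / 0.0969882 = 0.00334732.

0.003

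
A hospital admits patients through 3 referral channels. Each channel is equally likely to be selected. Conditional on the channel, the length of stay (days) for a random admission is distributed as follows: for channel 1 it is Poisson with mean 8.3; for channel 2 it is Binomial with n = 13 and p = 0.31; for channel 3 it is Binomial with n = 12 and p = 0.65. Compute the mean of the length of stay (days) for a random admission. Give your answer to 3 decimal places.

6.710

Component means — 1: 8.3; 2: 4.03; 3: 7.8.
E[X] = 0.333333·8.3 + 0.333333·4.03 + 0.333333·7.8 = 6.71.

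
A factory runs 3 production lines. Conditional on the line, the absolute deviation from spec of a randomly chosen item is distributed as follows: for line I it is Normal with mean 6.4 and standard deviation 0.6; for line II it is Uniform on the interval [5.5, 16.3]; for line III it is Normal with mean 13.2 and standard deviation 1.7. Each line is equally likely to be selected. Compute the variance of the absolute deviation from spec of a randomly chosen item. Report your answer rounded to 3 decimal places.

12.299

Per component, I: μ=6.4, E[X²]=41.32; II: μ=10.9, E[X²]=128.53; III: μ=13.2, E[X²]=177.13.
E[X] = 0.333333·6.4 + 0.333333·10.9 + 0.333333·13.2 = 10.1667.
E[X²] = 0.333333·41.32 + 0.333333·128.53 + 0.333333·177.13 = 115.66.
Var(X) = E[X²] − (E[X])² = 115.66 − 103.361 = 12.2989.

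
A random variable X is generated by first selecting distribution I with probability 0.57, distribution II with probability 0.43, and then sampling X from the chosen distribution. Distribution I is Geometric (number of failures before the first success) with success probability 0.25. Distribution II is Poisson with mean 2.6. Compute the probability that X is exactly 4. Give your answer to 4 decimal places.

0.1059

Conditional on each component, P(X = 4): I: 0.0791016; II: 0.141422.
By total probability, P(X = 4) = 0.57·0.0791016 + 0.43·0.141422 = 0.105899.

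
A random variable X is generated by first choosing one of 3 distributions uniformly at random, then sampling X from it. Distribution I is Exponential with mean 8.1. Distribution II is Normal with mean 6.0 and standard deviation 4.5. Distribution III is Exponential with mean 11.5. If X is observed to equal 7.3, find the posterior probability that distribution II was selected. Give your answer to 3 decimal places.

Likelihoods f(7.3 | ·): I: 0.0501319; II: 0.0850306; III: 0.0460914.
Posterior ∝ prior × likelihood. Numerator for II: 0.333333·0.0850306 = 0.0283435.
Normalizing constant: 0.333333·0.0501319 + 0.333333·0.0850306 + 0.333333·0.0460914 = 0.0604179.
P(II | observation) = 0.0283435 / 0.0604179 = 0.469124.

0.469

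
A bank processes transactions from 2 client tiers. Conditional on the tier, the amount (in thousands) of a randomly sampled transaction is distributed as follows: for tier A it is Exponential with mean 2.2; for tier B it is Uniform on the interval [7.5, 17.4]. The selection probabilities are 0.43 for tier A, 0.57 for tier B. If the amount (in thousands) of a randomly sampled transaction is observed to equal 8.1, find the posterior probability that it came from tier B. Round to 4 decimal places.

0.9213

Likelihoods f(8.1 | ·): A: 0.0114442; B: 0.10101.
Posterior ∝ prior × likelihood. Numerator for B: 0.57·0.10101 = 0.0575758.
Normalizing constant: 0.43·0.0114442 + 0.57·0.10101 = 0.0624967.
P(B | observation) = 0.0575758 / 0.0624967 = 0.92126.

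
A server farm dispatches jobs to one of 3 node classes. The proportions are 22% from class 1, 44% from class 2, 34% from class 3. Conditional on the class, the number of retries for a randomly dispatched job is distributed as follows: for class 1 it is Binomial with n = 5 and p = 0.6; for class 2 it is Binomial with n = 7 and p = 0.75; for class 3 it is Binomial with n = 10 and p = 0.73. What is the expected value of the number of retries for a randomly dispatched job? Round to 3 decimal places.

5.452

Component means — 1: 3; 2: 5.25; 3: 7.3.
E[X] = 0.22·3 + 0.44·5.25 + 0.34·7.3 = 5.452.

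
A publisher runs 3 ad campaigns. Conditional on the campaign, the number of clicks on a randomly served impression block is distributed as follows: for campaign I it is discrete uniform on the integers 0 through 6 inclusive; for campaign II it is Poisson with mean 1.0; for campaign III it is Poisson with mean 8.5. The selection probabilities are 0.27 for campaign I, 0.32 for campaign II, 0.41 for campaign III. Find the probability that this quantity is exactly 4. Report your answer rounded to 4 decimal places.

Conditional on each campaign, P(X = 4): I: 0.142857; II: 0.0153283; III: 0.0442549.
By total probability, P(X = 4) = 0.27·0.142857 + 0.32·0.0153283 + 0.41·0.0442549 = 0.061621.

0.0616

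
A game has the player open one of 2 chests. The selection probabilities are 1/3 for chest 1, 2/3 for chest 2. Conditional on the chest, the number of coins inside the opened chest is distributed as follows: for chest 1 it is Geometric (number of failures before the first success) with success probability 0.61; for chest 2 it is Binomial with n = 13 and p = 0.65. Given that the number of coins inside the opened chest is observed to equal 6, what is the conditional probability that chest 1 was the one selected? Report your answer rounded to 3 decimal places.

Likelihoods P(X=6 | ·): 1: 0.00214643; 2: 0.0832672.
Posterior ∝ prior × likelihood. Numerator for 1: 0.333333·0.00214643 = 0.000715478.
Normalizing constant: 0.333333·0.00214643 + 0.666667·0.0832672 = 0.0562269.
P(1 | observation) = 0.000715478 / 0.0562269 = 0.0127248.

0.013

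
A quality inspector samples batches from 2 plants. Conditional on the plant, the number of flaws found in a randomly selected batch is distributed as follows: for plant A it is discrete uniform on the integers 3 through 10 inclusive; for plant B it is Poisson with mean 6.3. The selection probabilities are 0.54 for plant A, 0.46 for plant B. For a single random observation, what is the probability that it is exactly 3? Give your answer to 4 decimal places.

0.1027

Conditional on each plant, P(X = 3): A: 0.125; B: 0.0765271.
By total probability, P(X = 3) = 0.54·0.125 + 0.46·0.0765271 = 0.102702.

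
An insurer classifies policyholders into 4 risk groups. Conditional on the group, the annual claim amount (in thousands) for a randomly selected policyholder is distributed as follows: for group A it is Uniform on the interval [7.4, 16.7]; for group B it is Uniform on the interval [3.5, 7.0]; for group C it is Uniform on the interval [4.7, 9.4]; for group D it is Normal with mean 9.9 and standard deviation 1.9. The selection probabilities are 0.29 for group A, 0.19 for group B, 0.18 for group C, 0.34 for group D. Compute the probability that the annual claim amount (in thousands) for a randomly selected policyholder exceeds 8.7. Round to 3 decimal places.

0.527

Conditional on each group, P(X > 8.7): A: 0.860215; B: 0; C: 0.148936; D: 0.736169.
By total probability, P(X > 8.7) = 0.29·0.860215 + 0.19·0 + 0.18·0.148936 + 0.34·0.736169 = 0.526568.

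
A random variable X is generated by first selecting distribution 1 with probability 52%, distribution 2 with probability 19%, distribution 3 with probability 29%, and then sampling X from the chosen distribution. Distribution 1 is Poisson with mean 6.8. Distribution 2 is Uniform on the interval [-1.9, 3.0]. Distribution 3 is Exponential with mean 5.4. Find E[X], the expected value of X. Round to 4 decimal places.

Component means — 1: 6.8; 2: 0.55; 3: 5.4.
E[X] = 0.52·6.8 + 0.19·0.55 + 0.29·5.4 = 5.2065.

5.2065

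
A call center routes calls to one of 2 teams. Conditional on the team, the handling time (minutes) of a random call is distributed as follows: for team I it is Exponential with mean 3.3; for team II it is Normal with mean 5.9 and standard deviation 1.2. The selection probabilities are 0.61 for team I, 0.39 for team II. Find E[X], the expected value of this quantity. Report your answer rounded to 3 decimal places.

4.314

Component means — I: 3.3; II: 5.9.
E[X] = 0.61·3.3 + 0.39·5.9 = 4.314.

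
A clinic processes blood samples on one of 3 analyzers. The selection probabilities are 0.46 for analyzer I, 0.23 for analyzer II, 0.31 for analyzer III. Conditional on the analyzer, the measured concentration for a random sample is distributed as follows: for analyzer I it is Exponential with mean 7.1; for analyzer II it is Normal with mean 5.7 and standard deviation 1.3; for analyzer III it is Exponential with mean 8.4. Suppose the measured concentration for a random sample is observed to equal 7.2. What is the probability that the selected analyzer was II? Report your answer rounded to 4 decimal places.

0.4809

Likelihoods f(7.2 | ·): I: 0.0510893; II: 0.157712; III: 0.0505206.
Posterior ∝ prior × likelihood. Numerator for II: 0.23·0.157712 = 0.0362738.
Normalizing constant: 0.46·0.0510893 + 0.23·0.157712 + 0.31·0.0505206 = 0.0754363.
P(II | observation) = 0.0362738 / 0.0754363 = 0.480854.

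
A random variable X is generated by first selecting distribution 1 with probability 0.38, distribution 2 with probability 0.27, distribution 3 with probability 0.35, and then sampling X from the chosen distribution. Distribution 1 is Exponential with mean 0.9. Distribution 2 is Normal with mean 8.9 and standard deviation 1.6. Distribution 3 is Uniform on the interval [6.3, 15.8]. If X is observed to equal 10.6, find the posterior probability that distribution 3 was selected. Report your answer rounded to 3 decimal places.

Likelihoods f(10.6 | ·): 1: 8.52577e-06; 2: 0.141792; 3: 0.105263.
Posterior ∝ prior × likelihood. Numerator for 3: 0.35·0.105263 = 0.0368421.
Normalizing constant: 0.38·8.52577e-06 + 0.27·0.141792 + 0.35·0.105263 = 0.0751291.
P(3 | observation) = 0.0368421 / 0.0751291 = 0.490384.

0.490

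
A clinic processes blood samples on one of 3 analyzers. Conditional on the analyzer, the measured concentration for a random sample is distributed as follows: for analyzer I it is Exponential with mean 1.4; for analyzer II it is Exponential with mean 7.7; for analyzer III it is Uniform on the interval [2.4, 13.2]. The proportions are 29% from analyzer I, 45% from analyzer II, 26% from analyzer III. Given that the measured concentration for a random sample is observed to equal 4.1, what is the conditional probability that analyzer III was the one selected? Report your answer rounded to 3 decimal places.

0.347

Likelihoods f(4.1 | ·): I: 0.0381953; II: 0.0762538; III: 0.0925926.
Posterior ∝ prior × likelihood. Numerator for III: 0.26·0.0925926 = 0.0240741.
Normalizing constant: 0.29·0.0381953 + 0.45·0.0762538 + 0.26·0.0925926 = 0.0694649.
P(III | observation) = 0.0240741 / 0.0694649 = 0.346564.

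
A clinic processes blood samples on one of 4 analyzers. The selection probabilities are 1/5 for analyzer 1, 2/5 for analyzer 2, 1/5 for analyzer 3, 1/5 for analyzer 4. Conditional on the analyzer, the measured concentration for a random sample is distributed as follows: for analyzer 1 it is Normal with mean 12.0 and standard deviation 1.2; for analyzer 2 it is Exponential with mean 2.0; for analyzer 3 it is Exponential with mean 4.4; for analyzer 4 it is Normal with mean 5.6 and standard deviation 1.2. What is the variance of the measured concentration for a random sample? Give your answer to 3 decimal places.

19.552

Per component, 1: μ=12, E[X²]=145.44; 2: μ=2, E[X²]=8; 3: μ=4.4, E[X²]=38.72; 4: μ=5.6, E[X²]=32.8.
E[X] = 0.2·12 + 0.4·2 + 0.2·4.4 + 0.2·5.6 = 5.2.
E[X²] = 0.2·145.44 + 0.4·8 + 0.2·38.72 + 0.2·32.8 = 46.592.
Var(X) = E[X²] − (E[X])² = 46.592 − 27.04 = 19.552.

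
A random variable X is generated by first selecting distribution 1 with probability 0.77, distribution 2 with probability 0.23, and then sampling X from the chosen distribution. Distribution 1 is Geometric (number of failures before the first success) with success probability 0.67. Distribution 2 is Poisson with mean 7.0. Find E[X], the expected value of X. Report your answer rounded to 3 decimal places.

Component means — 1: 0.492537; 2: 7.
E[X] = 0.77·0.492537 + 0.23·7 = 1.98925.

1.989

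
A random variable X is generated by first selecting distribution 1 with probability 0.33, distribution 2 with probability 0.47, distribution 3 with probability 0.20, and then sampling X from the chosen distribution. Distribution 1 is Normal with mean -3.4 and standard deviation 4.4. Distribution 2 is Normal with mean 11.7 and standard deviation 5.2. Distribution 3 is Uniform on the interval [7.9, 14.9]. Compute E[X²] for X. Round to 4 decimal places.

114.0594

For each component E[X²] = Var + (mean)², giving 1: 30.92; 2: 163.93; 3: 134.043.
Overall E[X²] = 0.33·30.92 + 0.47·163.93 + 0.2·134.043 = 114.059.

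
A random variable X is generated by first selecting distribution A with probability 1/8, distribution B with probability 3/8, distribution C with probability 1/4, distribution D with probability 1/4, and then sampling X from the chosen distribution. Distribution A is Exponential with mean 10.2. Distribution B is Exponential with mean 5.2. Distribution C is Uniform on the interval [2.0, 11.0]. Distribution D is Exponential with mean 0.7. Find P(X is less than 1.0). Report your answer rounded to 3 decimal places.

Conditional on each component, P(X < 1.0): A: 0.0933867; B: 0.174947; C: 0; D: 0.760349.
By total probability, P(X < 1.0) = 0.125·0.0933867 + 0.375·0.174947 + 0.25·0 + 0.25·0.760349 = 0.267366.

0.267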